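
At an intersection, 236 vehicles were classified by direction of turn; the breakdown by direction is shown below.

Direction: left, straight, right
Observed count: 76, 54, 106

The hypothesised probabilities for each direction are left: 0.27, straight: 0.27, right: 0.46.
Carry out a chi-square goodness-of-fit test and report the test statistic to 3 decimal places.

3.910

Expected counts E_i = n·p_i: 236×0.27 = 63.72, 236×0.27 = 63.72, 236×0.46 = 108.56.
χ² = (76−63.72)²/63.72 + (54−63.72)²/63.72 + (106−108.56)²/108.56
   = 2.3666 + 1.4827 + 0.0604
Sum = 3.910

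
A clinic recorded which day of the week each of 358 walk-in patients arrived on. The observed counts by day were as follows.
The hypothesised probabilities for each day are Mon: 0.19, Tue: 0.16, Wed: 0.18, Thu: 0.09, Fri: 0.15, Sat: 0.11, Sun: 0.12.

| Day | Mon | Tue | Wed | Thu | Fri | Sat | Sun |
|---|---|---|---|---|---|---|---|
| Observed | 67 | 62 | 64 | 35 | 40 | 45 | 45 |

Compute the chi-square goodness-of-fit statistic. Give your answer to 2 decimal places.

5.04

Expected counts E_i = n·p_i: 358×0.19 = 68.02, 358×0.16 = 57.28, 358×0.18 = 64.44, 358×0.09 = 32.22, 358×0.15 = 53.7, 358×0.11 = 39.38, 358×0.12 = 42.96.
cat         O        E   (O−E)²/E
Mon        67    68.02      0.015
Tue        62    57.28      0.389
Wed        64    64.44      0.003
Thu        35    32.22      0.240
Fri        40     53.7      3.495
Sat        45    39.38      0.802
Sun        45    42.96      0.097
Sum = 5.04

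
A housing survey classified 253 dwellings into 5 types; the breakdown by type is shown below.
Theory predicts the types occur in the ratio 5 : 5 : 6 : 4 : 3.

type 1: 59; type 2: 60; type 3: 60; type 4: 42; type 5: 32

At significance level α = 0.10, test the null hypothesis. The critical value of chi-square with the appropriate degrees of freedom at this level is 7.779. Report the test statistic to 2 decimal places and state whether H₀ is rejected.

Ratio total = 23. Expected counts: 253×5/23 = 55, 253×5/23 = 55, 253×6/23 = 66, 253×4/23 = 44, 253×3/23 = 33.
cat         O        E   (O−E)²/E
type 1     59       55      0.291
type 2     60       55      0.455
type 3     60       66      0.545
type 4     42       44      0.091
type 5     32       33      0.030
Sum = 1.41
df = 4. Since 1.41 < 7.779, we do not reject H₀.

1.41; do not reject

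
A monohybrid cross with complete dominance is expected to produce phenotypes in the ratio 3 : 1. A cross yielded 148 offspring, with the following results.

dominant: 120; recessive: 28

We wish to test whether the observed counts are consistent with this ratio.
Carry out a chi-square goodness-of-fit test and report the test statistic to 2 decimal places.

Ratio total = 4. Expected counts: 148×3/4 = 111, 148×1/4 = 37.
χ² = (120−111)²/111 + (28−37)²/37
   = 0.730 + 2.189
Sum = 2.92

2.92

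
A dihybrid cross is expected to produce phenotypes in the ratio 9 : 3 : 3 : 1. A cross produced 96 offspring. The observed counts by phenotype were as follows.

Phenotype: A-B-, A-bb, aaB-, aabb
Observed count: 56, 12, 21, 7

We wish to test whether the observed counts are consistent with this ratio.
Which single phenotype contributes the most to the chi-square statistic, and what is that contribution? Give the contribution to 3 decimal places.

A-bb, 2.000

Ratio total = 16. Expected counts: 96×9/16 = 54, 96×3/16 = 18, 96×3/16 = 18, 96×1/16 = 6.
A-B-: (56 − 54)²/54 = 4/54 = 0.0741
A-bb: (12 − 18)²/18 = 36/18 = 2.0000
aaB-: (21 − 18)²/18 = 9/18 = 0.5000
aabb: (7 − 6)²/6 = 1/6 = 0.1667
The largest term is for A-bb: 2.000.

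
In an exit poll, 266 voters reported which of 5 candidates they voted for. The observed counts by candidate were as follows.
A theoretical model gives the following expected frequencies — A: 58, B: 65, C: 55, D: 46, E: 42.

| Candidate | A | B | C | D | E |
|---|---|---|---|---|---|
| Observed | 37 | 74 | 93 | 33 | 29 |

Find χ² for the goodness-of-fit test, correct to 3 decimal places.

42.802

χ² = (37−58)²/58 + (74−65)²/65 + (93−55)²/55 + (33−46)²/46 + (29−42)²/42
   = 7.6034 + 1.2462 + 26.2545 + 3.6739 + 4.0238
Sum = 42.802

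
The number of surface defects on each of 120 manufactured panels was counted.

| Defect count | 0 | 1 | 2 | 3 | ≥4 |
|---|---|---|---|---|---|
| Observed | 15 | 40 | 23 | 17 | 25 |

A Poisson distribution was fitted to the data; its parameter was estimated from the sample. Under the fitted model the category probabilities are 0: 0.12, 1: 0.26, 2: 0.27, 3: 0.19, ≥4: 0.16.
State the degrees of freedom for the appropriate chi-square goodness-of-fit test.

There are k = 5 categories and 1 parameter estimated from the data, so df = 5 − 1 − 1 = 3.

3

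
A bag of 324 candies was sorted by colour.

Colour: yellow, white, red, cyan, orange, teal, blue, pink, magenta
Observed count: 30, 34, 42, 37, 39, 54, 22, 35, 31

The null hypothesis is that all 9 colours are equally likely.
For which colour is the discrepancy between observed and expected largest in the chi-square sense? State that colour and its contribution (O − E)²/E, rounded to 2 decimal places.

teal, 9.00

Expected count for each of the 9 categories: 324/9 = 36.
χ² = (30−36)²/36 + (34−36)²/36 + (42−36)²/36 + (37−36)²/36 + (39−36)²/36 + (54−36)²/36 + (22−36)²/36 + (35−36)²/36 + (31−36)²/36
   = 1.000 + 0.111 + 1.000 + 0.028 + 0.250 + 9.000 + 5.444 + 0.028 + 0.694
The largest term is for teal: 9.00.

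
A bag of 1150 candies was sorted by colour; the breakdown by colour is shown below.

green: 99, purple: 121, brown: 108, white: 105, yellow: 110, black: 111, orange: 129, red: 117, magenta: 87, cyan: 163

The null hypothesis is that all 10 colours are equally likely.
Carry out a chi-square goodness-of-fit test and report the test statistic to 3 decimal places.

Expected count for each of the 10 categories: 1150/10 = 115.
green: (99 − 115)²/115 = 256/115 = 2.2261
purple: (121 − 115)²/115 = 36/115 = 0.3130
brown: (108 − 115)²/115 = 49/115 = 0.4261
white: (105 − 115)²/115 = 100/115 = 0.8696
yellow: (110 − 115)²/115 = 25/115 = 0.2174
black: (111 − 115)²/115 = 16/115 = 0.1391
orange: (129 − 115)²/115 = 196/115 = 1.7043
red: (117 − 115)²/115 = 4/115 = 0.0348
magenta: (87 − 115)²/115 = 784/115 = 6.8174
cyan: (163 − 115)²/115 = 2304/115 = 20.0348
Sum = 32.783

32.783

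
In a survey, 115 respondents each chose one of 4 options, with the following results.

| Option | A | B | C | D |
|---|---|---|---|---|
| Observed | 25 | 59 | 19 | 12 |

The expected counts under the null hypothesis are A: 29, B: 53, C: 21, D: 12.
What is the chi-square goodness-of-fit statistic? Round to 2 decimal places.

1.42

χ² = (25−29)²/29 + (59−53)²/53 + (19−21)²/21 + (12−12)²/12
   = 0.552 + 0.679 + 0.190 + 0.000
Sum = 1.42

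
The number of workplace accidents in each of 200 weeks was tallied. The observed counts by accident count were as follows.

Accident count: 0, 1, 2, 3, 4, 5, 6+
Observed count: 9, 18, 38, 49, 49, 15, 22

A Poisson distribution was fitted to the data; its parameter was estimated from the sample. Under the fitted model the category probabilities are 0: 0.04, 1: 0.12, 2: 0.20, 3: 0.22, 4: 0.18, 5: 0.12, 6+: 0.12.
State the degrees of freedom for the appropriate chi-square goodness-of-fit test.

5

There are k = 7 categories and 1 parameter estimated from the data, so df = 7 − 1 − 1 = 5.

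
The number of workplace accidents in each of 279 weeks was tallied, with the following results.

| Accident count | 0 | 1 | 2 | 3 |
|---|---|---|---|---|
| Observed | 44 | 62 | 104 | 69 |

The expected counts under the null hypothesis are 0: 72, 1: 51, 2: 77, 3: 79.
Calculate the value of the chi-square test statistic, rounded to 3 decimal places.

23.995

cat         O        E   (O−E)²/E
0          44       72    10.8889
1          62       51     2.3725
2         104       77     9.4675
3          69       79     1.2658
Sum = 23.995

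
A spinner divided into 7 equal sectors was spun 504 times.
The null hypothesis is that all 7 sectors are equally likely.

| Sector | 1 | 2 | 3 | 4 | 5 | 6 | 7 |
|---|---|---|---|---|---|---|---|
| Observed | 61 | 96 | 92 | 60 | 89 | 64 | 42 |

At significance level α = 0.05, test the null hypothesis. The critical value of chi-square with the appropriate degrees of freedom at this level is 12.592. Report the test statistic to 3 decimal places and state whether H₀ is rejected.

Under H₀ each category has probability 1/7, so each expected count is 504/7 = 72.
cat         O        E   (O−E)²/E
1          61       72     1.6806
2          96       72     8.0000
3          92       72     5.5556
4          60       72     2.0000
5          89       72     4.0139
6          64       72     0.8889
7          42       72    12.5000
Sum = 34.639
df = 6. Since 34.639 > 12.592, we reject H₀.

34.639; reject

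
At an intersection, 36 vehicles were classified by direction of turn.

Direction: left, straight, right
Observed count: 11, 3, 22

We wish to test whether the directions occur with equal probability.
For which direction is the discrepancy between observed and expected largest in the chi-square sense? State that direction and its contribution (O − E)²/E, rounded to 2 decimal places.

Expected count for each of the 3 categories: 36/3 = 12.
cat           O        E   (O−E)²/E
left         11       12      0.083
straight      3       12      6.750
right        22       12      8.333
The largest term is for right: 8.33.

right, 8.33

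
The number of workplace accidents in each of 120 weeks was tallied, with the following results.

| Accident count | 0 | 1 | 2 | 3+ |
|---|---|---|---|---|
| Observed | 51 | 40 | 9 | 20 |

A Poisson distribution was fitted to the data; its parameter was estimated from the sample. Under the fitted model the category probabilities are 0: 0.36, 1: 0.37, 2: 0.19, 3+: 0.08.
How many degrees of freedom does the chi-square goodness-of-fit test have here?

There are k = 4 categories and 1 parameter estimated from the data, so df = 4 − 1 − 1 = 2.

2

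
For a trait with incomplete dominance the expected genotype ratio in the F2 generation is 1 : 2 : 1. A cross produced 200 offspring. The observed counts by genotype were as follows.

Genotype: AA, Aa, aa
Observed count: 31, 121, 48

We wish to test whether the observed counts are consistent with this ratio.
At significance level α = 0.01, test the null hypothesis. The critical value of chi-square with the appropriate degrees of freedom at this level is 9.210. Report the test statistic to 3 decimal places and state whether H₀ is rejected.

11.710; reject

Ratio total = 4. Expected counts: 200×1/4 = 50, 200×2/4 = 100, 200×1/4 = 50.
AA: (31 − 50)²/50 = 361/50 = 7.2200
Aa: (121 − 100)²/100 = 441/100 = 4.4100
aa: (48 − 50)²/50 = 4/50 = 0.0800
Sum = 11.710
df = 2. Since 11.710 > 9.210, we reject H₀.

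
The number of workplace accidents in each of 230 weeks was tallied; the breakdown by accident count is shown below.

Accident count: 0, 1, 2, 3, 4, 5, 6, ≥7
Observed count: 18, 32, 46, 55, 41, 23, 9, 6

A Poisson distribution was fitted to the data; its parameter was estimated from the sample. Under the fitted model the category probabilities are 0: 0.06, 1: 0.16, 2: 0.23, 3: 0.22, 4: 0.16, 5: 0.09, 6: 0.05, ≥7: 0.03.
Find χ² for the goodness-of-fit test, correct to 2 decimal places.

4.58

Expected counts E_i = n·p_i: 230×0.06 = 13.8, 230×0.16 = 36.8, 230×0.23 = 52.9, 230×0.22 = 50.6, 230×0.16 = 36.8, 230×0.09 = 20.7, 230×0.05 = 11.5, 230×0.03 = 6.9.
cat         O        E   (O−E)²/E
0          18     13.8      1.278
1          32     36.8      0.626
2          46     52.9      0.900
3          55     50.6      0.383
4          41     36.8      0.479
5          23     20.7      0.256
6           9     11.5      0.543
≥7          6      6.9      0.117
Sum = 4.58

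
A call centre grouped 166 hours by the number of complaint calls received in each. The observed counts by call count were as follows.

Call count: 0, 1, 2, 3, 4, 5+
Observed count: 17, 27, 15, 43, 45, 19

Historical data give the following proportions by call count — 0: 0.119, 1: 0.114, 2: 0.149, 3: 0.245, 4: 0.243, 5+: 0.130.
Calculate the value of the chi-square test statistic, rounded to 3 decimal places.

Expected counts E_i = n·p_i: 166×0.119 = 19.754, 166×0.114 = 18.924, 166×0.149 = 24.734, 166×0.245 = 40.67, 166×0.243 = 40.338, 166×0.130 = 21.58.
χ² = (17−19.754)²/19.754 + (27−18.924)²/18.924 + (15−24.734)²/24.734 + (43−40.67)²/40.67 + (45−40.338)²/40.338 + (19−21.58)²/21.58
   = 0.3839 + 3.4465 + 3.8308 + 0.1335 + 0.5388 + 0.3085
Sum = 8.642

8.642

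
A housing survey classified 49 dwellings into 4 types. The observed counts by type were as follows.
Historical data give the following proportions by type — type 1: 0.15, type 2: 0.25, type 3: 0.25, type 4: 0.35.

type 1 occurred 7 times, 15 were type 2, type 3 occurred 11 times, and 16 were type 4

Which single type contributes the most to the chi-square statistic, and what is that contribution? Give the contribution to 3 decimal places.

type 2, 0.617

Expected counts E_i = n·p_i: 49×0.15 = 7.35, 49×0.25 = 12.25, 49×0.25 = 12.25, 49×0.35 = 17.15.
type 1: (7 − 7.35)²/7.35 = 0.1225/7.35 = 0.0167
type 2: (15 − 12.25)²/12.25 = 7.5625/12.25 = 0.6173
type 3: (11 − 12.25)²/12.25 = 1.5625/12.25 = 0.1276
type 4: (16 − 17.15)²/17.15 = 1.3225/17.15 = 0.0771
The largest term is for type 2: 0.617.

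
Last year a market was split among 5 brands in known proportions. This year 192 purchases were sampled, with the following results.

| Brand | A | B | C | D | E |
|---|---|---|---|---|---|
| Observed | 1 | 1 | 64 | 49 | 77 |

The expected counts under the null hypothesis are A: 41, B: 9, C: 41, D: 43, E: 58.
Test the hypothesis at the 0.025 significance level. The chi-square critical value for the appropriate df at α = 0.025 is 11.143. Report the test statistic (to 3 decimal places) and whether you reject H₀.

A: (1 − 41)²/41 = 1600/41 = 39.0244
B: (1 − 9)²/9 = 64/9 = 7.1111
C: (64 − 41)²/41 = 529/41 = 12.9024
D: (49 − 43)²/43 = 36/43 = 0.8372
E: (77 − 58)²/58 = 361/58 = 6.2241
Sum = 66.099
df = 4. Since 66.099 > 11.143, we reject H₀.

66.099; reject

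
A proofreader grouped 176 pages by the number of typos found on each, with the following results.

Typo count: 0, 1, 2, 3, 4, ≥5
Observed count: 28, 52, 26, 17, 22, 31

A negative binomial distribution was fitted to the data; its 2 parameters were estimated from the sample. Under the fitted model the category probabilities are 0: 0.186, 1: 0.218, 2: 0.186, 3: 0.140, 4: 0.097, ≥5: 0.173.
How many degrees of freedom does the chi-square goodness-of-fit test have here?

3

There are k = 6 categories and 2 parameters estimated from the data, so df = 6 − 1 − 2 = 3.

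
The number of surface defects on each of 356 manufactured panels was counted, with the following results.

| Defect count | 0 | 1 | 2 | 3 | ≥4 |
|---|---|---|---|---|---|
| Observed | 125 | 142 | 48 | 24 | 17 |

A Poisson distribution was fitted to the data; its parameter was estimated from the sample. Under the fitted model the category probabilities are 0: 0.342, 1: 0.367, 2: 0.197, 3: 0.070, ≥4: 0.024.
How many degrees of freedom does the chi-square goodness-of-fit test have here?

There are k = 5 categories and 1 parameter estimated from the data, so df = 5 − 1 − 1 = 3.

3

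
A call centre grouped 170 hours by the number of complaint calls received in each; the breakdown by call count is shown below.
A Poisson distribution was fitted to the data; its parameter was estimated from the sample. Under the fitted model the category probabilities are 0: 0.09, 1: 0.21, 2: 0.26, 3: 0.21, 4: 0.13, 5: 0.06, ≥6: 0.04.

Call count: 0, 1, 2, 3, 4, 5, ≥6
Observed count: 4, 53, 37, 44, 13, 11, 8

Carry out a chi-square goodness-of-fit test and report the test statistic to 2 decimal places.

23.85

Expected counts E_i = n·p_i: 170×0.09 = 15.3, 170×0.21 = 35.7, 170×0.26 = 44.2, 170×0.21 = 35.7, 170×0.13 = 22.1, 170×0.06 = 10.2, 170×0.04 = 6.8.
0: (4 − 15.3)²/15.3 = 127.69/15.3 = 8.346
1: (53 − 35.7)²/35.7 = 299.29/35.7 = 8.383
2: (37 − 44.2)²/44.2 = 51.84/44.2 = 1.173
3: (44 − 35.7)²/35.7 = 68.89/35.7 = 1.930
4: (13 − 22.1)²/22.1 = 82.81/22.1 = 3.747
5: (11 − 10.2)²/10.2 = 0.64/10.2 = 0.063
≥6: (8 − 6.8)²/6.8 = 1.44/6.8 = 0.212
Sum = 23.85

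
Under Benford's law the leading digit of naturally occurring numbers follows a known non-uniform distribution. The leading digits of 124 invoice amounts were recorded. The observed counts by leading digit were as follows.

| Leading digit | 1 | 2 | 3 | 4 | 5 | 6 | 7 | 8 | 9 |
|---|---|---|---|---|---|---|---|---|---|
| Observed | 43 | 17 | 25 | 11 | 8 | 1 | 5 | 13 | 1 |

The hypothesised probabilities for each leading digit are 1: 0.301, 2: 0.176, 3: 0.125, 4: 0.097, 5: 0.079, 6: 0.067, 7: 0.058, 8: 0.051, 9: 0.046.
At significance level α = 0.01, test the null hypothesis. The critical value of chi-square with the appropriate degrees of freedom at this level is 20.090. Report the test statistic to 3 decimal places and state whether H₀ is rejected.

Expected counts E_i = n·p_i: 124×0.301 = 37.324, 124×0.176 = 21.824, 124×0.125 = 15.5, 124×0.097 = 12.028, 124×0.079 = 9.796, 124×0.067 = 8.308, 124×0.058 = 7.192, 124×0.051 = 6.324, 124×0.046 = 5.704.
χ² = (43−37.324)²/37.324 + (17−21.824)²/21.824 + (25−15.5)²/15.5 + (11−12.028)²/12.028 + (8−9.796)²/9.796 + (1−8.308)²/8.308 + (5−7.192)²/7.192 + (13−6.324)²/6.324 + (1−5.704)²/5.704
   = 0.8632 + 1.0663 + 5.8226 + 0.0879 + 0.3293 + 6.4284 + 0.6681 + 7.0476 + 3.8793
Sum = 26.193
df = 8. Since 26.193 > 20.090, we reject H₀.

26.193; reject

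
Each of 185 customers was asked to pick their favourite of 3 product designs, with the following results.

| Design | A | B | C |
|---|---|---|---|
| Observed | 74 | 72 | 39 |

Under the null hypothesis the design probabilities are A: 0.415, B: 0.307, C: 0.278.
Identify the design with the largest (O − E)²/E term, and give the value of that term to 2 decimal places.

Expected counts E_i = n·p_i: 185×0.415 = 76.775, 185×0.307 = 56.795, 185×0.278 = 51.43.
A: (74 − 76.775)²/76.775 = 7.700625/76.775 = 0.100
B: (72 − 56.795)²/56.795 = 231.192025/56.795 = 4.071
C: (39 − 51.43)²/51.43 = 154.5049/51.43 = 3.004
The largest term is for B: 4.07.

B, 4.07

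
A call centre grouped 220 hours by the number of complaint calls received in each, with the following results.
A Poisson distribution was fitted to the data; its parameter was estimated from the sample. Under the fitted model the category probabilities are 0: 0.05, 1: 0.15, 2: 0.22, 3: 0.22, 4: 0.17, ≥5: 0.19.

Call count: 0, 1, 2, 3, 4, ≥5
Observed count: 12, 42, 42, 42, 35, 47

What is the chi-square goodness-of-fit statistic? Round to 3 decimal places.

Expected counts E_i = n·p_i: 220×0.05 = 11, 220×0.15 = 33, 220×0.22 = 48.4, 220×0.22 = 48.4, 220×0.17 = 37.4, 220×0.19 = 41.8.
cat         O        E   (O−E)²/E
0          12       11     0.0909
1          42       33     2.4545
2          42     48.4     0.8463
3          42     48.4     0.8463
4          35     37.4     0.1540
≥5         47     41.8     0.6469
Sum = 5.039

5.039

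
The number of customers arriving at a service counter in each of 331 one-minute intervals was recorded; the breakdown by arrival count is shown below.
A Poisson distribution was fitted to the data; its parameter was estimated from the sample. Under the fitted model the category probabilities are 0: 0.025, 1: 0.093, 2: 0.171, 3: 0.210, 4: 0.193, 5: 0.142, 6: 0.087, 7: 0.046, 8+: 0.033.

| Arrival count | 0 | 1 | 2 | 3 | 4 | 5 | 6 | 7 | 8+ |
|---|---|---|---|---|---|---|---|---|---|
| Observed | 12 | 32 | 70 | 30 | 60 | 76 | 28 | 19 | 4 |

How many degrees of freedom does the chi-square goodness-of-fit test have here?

There are k = 9 categories and 1 parameter estimated from the data, so df = 9 − 1 − 1 = 7.

7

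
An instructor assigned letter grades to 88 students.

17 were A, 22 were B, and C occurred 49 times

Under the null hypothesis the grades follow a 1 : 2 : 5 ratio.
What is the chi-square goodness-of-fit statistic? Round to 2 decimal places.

3.93

Ratio total = 8. Expected counts: 88×1/8 = 11, 88×2/8 = 22, 88×5/8 = 55.
A: (17 − 11)²/11 = 36/11 = 3.273
B: (22 − 22)²/22 = 0/22 = 0.000
C: (49 − 55)²/55 = 36/55 = 0.655
Sum = 3.93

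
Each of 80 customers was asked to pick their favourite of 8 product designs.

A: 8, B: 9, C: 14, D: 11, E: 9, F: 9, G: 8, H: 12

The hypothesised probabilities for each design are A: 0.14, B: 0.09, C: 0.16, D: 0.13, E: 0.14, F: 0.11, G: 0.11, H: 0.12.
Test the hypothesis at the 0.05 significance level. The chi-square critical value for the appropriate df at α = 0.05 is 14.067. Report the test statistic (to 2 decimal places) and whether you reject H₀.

Expected counts E_i = n·p_i: 80×0.14 = 11.2, 80×0.09 = 7.2, 80×0.16 = 12.8, 80×0.13 = 10.4, 80×0.14 = 11.2, 80×0.11 = 8.8, 80×0.11 = 8.8, 80×0.12 = 9.6.
χ² = (8−11.2)²/11.2 + (9−7.2)²/7.2 + (14−12.8)²/12.8 + (11−10.4)²/10.4 + (9−11.2)²/11.2 + (9−8.8)²/8.8 + (8−8.8)²/8.8 + (12−9.6)²/9.6
   = 0.914 + 0.450 + 0.113 + 0.035 + 0.432 + 0.005 + 0.073 + 0.600
Sum = 2.62
df = 7. Since 2.62 < 14.067, we do not reject H₀.

2.62; do not reject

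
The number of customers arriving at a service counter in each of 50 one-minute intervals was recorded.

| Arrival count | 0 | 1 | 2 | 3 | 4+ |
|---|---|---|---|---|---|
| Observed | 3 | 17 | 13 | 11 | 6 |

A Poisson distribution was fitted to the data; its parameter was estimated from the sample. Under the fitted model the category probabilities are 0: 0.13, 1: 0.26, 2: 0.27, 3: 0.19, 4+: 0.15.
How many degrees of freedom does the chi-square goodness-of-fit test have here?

There are k = 5 categories and 1 parameter estimated from the data, so df = 5 − 1 − 1 = 3.

3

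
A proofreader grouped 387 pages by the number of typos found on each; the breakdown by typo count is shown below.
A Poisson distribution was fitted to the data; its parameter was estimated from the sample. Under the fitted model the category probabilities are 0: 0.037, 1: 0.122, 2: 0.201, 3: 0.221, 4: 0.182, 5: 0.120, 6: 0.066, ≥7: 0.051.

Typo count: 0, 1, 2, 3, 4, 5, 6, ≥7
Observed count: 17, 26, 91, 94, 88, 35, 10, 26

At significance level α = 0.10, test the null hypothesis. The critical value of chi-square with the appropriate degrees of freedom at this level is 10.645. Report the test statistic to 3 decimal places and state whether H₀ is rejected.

31.761; reject

Expected counts E_i = n·p_i: 387×0.037 = 14.319, 387×0.122 = 47.214, 387×0.201 = 77.787, 387×0.221 = 85.527, 387×0.182 = 70.434, 387×0.120 = 46.44, 387×0.066 = 25.542, 387×0.051 = 19.737.
χ² = (17−14.319)²/14.319 + (26−47.214)²/47.214 + (91−77.787)²/77.787 + (94−85.527)²/85.527 + (88−70.434)²/70.434 + (35−46.44)²/46.44 + (10−25.542)²/25.542 + (26−19.737)²/19.737
   = 0.5020 + 9.5318 + 2.2444 + 0.8394 + 4.3809 + 2.8181 + 9.4571 + 1.9874
Sum = 31.761
df = 6. Since 31.761 > 10.645, we reject H₀.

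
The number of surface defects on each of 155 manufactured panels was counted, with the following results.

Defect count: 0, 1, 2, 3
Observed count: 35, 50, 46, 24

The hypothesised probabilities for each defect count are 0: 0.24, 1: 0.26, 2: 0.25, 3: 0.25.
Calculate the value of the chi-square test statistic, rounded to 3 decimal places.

Expected counts E_i = n·p_i: 155×0.24 = 37.2, 155×0.26 = 40.3, 155×0.25 = 38.75, 155×0.25 = 38.75.
cat         O        E   (O−E)²/E
0          35     37.2     0.1301
1          50     40.3     2.3347
2          46    38.75     1.3565
3          24    38.75     5.6145
Sum = 9.436

9.436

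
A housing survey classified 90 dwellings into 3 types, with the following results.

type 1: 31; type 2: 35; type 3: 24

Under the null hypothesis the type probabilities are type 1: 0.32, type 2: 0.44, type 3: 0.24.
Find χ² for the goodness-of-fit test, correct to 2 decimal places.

0.97

Expected counts E_i = n·p_i: 90×0.32 = 28.8, 90×0.44 = 39.6, 90×0.24 = 21.6.
cat         O        E   (O−E)²/E
type 1     31     28.8      0.168
type 2     35     39.6      0.534
type 3     24     21.6      0.267
Sum = 0.97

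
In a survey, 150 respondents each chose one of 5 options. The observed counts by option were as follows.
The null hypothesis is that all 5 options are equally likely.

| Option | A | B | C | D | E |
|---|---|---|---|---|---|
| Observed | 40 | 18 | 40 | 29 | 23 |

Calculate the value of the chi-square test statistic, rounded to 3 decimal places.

13.133

Under H₀ each category has probability 1/5, so each expected count is 150/5 = 30.
χ² = (40−30)²/30 + (18−30)²/30 + (40−30)²/30 + (29−30)²/30 + (23−30)²/30
   = 3.3333 + 4.8000 + 3.3333 + 0.0333 + 1.6333
Sum = 13.133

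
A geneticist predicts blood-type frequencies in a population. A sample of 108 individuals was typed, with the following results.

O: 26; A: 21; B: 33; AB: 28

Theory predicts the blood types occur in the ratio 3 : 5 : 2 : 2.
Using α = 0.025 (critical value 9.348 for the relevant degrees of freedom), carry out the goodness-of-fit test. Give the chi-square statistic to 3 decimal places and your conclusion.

Ratio total = 12. Expected counts: 108×3/12 = 27, 108×5/12 = 45, 108×2/12 = 18, 108×2/12 = 18.
cat         O        E   (O−E)²/E
O          26       27     0.0370
A          21       45    12.8000
B          33       18    12.5000
AB         28       18     5.5556
Sum = 30.893
df = 3. Since 30.893 > 9.348, we reject H₀.

30.893; reject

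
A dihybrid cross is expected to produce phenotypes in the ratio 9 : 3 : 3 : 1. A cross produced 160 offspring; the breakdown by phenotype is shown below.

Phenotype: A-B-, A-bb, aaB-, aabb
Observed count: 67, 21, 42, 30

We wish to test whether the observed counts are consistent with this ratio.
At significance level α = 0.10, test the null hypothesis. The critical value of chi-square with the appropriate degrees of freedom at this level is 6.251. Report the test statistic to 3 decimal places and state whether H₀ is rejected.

53.378; reject

Ratio total = 16. Expected counts: 160×9/16 = 90, 160×3/16 = 30, 160×3/16 = 30, 160×1/16 = 10.
χ² = (67−90)²/90 + (21−30)²/30 + (42−30)²/30 + (30−10)²/10
   = 5.8778 + 2.7000 + 4.8000 + 40.0000
Sum = 53.378
df = 3. Since 53.378 > 6.251, we reject H₀.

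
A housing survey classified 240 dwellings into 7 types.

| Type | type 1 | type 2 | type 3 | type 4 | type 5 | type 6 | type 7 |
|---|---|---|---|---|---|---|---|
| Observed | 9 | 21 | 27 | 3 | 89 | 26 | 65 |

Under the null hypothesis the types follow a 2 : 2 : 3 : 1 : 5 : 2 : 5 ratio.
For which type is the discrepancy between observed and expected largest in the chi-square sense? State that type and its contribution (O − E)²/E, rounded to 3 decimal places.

type 5, 14.017

Ratio total = 20. Expected counts: 240×2/20 = 24, 240×2/20 = 24, 240×3/20 = 36, 240×1/20 = 12, 240×5/20 = 60, 240×2/20 = 24, 240×5/20 = 60.
cat         O        E   (O−E)²/E
type 1      9       24     9.3750
type 2     21       24     0.3750
type 3     27       36     2.2500
type 4      3       12     6.7500
type 5     89       60    14.0167
type 6     26       24     0.1667
type 7     65       60     0.4167
The largest term is for type 5: 14.017.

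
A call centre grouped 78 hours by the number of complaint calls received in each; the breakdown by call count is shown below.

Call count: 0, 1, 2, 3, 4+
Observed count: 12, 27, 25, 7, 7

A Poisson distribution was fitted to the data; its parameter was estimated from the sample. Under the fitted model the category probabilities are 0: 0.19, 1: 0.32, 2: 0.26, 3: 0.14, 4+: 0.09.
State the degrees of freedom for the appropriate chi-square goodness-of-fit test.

There are k = 5 categories and 1 parameter estimated from the data, so df = 5 − 1 − 1 = 3.

3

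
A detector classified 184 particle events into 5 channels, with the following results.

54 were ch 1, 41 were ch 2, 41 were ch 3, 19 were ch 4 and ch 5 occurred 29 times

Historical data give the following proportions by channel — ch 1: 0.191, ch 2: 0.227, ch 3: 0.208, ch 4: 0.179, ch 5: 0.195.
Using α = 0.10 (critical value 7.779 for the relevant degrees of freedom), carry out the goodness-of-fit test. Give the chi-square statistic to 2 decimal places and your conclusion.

17.54; reject

Expected counts E_i = n·p_i: 184×0.191 = 35.144, 184×0.227 = 41.768, 184×0.208 = 38.272, 184×0.179 = 32.936, 184×0.195 = 35.88.
ch 1: (54 − 35.144)²/35.144 = 355.548736/35.144 = 10.117
ch 2: (41 − 41.768)²/41.768 = 0.589824/41.768 = 0.014
ch 3: (41 − 38.272)²/38.272 = 7.441984/38.272 = 0.194
ch 4: (19 − 32.936)²/32.936 = 194.212096/32.936 = 5.897
ch 5: (29 − 35.88)²/35.88 = 47.3344/35.88 = 1.319
Sum = 17.54
df = 4. Since 17.54 > 7.779, we reject H₀.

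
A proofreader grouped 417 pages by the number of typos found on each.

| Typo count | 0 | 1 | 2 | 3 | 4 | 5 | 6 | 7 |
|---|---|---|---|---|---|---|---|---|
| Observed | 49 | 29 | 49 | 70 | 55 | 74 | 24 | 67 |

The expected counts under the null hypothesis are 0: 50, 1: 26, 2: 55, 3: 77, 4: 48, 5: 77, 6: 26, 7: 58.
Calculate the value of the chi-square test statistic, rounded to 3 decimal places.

χ² = (49−50)²/50 + (29−26)²/26 + (49−55)²/55 + (70−77)²/77 + (55−48)²/48 + (74−77)²/77 + (24−26)²/26 + (67−58)²/58
   = 0.0200 + 0.3462 + 0.6545 + 0.6364 + 1.0208 + 0.1169 + 0.1538 + 1.3966
Sum = 4.345

4.345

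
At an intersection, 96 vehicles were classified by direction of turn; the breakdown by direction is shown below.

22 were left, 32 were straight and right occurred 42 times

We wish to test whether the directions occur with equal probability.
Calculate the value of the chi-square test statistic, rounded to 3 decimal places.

Under H₀ each category has probability 1/3, so each expected count is 96/3 = 32.
cat           O        E   (O−E)²/E
left         22       32     3.1250
straight     32       32     0.0000
right        42       32     3.1250
Sum = 6.250

6.250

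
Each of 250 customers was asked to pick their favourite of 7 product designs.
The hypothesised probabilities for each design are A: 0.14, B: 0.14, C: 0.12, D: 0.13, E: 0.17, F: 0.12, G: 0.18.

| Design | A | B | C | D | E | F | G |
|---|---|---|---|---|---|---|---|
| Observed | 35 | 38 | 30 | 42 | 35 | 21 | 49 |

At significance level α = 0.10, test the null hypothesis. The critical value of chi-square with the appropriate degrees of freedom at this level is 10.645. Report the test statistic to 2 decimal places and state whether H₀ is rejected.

7.41; do not reject

Expected counts E_i = n·p_i: 250×0.14 = 35, 250×0.14 = 35, 250×0.12 = 30, 250×0.13 = 32.5, 250×0.17 = 42.5, 250×0.12 = 30, 250×0.18 = 45.
A: (35 − 35)²/35 = 0/35 = 0.000
B: (38 − 35)²/35 = 9/35 = 0.257
C: (30 − 30)²/30 = 0/30 = 0.000
D: (42 − 32.5)²/32.5 = 90.25/32.5 = 2.777
E: (35 − 42.5)²/42.5 = 56.25/42.5 = 1.324
F: (21 − 30)²/30 = 81/30 = 2.700
G: (49 − 45)²/45 = 16/45 = 0.356
Sum = 7.41
df = 6. Since 7.41 < 10.645, we do not reject H₀.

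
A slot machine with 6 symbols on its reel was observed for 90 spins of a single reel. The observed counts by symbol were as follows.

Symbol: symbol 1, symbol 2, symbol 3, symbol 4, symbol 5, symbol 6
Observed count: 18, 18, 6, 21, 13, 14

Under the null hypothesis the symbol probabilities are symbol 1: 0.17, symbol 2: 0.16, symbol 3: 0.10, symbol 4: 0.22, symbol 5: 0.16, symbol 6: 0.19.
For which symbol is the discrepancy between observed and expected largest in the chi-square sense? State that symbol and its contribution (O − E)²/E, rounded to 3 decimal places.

Expected counts E_i = n·p_i: 90×0.17 = 15.3, 90×0.16 = 14.4, 90×0.10 = 9, 90×0.22 = 19.8, 90×0.16 = 14.4, 90×0.19 = 17.1.
cat           O        E   (O−E)²/E
symbol 1     18     15.3     0.4765
symbol 2     18     14.4     0.9000
symbol 3      6        9     1.0000
symbol 4     21     19.8     0.0727
symbol 5     13     14.4     0.1361
symbol 6     14     17.1     0.5620
The largest term is for symbol 3: 1.000.

symbol 3, 1.000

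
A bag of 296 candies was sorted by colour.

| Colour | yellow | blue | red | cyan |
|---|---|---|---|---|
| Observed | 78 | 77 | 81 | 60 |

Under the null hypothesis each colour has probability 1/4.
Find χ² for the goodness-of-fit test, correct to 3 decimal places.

3.649

Under H₀ each category has probability 1/4, so each expected count is 296/4 = 74.
χ² = (78−74)²/74 + (77−74)²/74 + (81−74)²/74 + (60−74)²/74
   = 0.2162 + 0.1216 + 0.6622 + 2.6486
Sum = 3.649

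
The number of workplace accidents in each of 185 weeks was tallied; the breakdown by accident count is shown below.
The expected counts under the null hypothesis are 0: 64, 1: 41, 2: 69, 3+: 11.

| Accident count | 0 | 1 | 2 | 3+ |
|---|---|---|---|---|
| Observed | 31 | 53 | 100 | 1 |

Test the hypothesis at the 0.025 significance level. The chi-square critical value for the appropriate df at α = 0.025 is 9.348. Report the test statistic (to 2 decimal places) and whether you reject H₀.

0: (31 − 64)²/64 = 1089/64 = 17.016
1: (53 − 41)²/41 = 144/41 = 3.512
2: (100 − 69)²/69 = 961/69 = 13.928
3+: (1 − 11)²/11 = 100/11 = 9.091
Sum = 43.55
df = 3. Since 43.55 > 9.348, we reject H₀.

43.55; reject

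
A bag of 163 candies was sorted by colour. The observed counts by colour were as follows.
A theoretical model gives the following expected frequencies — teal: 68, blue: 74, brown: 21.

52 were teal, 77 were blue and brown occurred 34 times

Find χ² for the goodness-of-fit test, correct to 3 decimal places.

11.934

teal: (52 − 68)²/68 = 256/68 = 3.7647
blue: (77 − 74)²/74 = 9/74 = 0.1216
brown: (34 − 21)²/21 = 169/21 = 8.0476
Sum = 11.934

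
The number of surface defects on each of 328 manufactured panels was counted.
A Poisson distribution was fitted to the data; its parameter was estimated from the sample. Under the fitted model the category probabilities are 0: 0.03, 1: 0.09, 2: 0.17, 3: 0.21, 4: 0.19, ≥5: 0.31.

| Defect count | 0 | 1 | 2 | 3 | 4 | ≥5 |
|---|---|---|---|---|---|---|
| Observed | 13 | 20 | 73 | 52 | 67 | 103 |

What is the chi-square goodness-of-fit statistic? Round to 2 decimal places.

13.92

Expected counts E_i = n·p_i: 328×0.03 = 9.84, 328×0.09 = 29.52, 328×0.17 = 55.76, 328×0.21 = 68.88, 328×0.19 = 62.32, 328×0.31 = 101.68.
χ² = (13−9.84)²/9.84 + (20−29.52)²/29.52 + (73−55.76)²/55.76 + (52−68.88)²/68.88 + (67−62.32)²/62.32 + (103−101.68)²/101.68
   = 1.015 + 3.070 + 5.330 + 4.137 + 0.351 + 0.017
Sum = 13.92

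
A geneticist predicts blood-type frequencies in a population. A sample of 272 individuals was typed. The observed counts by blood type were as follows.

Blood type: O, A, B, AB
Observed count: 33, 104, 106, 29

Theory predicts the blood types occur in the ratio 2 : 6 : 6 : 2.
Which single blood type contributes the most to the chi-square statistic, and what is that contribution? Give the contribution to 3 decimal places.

Ratio total = 16. Expected counts: 272×2/16 = 34, 272×6/16 = 102, 272×6/16 = 102, 272×2/16 = 34.
χ² = (33−34)²/34 + (104−102)²/102 + (106−102)²/102 + (29−34)²/34
   = 0.0294 + 0.0392 + 0.1569 + 0.7353
The largest term is for AB: 0.735.

AB, 0.735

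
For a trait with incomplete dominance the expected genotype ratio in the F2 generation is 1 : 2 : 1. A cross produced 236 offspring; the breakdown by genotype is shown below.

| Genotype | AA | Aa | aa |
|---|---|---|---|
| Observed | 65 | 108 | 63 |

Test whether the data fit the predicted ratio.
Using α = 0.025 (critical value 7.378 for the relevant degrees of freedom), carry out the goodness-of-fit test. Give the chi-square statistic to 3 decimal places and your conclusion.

Ratio total = 4. Expected counts: 236×1/4 = 59, 236×2/4 = 118, 236×1/4 = 59.
cat         O        E   (O−E)²/E
AA         65       59     0.6102
Aa        108      118     0.8475
aa         63       59     0.2712
Sum = 1.729
df = 2. Since 1.729 < 7.378, we do not reject H₀.

1.729; do not reject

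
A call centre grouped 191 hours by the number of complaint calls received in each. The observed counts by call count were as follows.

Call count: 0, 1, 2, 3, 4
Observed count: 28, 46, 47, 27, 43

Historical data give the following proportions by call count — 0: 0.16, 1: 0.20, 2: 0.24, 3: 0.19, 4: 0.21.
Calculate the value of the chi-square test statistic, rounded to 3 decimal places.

4.423

Expected counts E_i = n·p_i: 191×0.16 = 30.56, 191×0.20 = 38.2, 191×0.24 = 45.84, 191×0.19 = 36.29, 191×0.21 = 40.11.
0: (28 − 30.56)²/30.56 = 6.5536/30.56 = 0.2145
1: (46 − 38.2)²/38.2 = 60.84/38.2 = 1.5927
2: (47 − 45.84)²/45.84 = 1.3456/45.84 = 0.0294
3: (27 − 36.29)²/36.29 = 86.3041/36.29 = 2.3782
4: (43 − 40.11)²/40.11 = 8.3521/40.11 = 0.2082
Sum = 4.423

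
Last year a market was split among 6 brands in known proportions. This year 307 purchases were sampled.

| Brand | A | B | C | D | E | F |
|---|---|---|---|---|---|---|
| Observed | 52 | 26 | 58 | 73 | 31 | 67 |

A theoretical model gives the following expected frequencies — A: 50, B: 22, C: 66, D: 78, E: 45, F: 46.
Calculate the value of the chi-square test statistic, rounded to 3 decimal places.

A: (52 − 50)²/50 = 4/50 = 0.0800
B: (26 − 22)²/22 = 16/22 = 0.7273
C: (58 − 66)²/66 = 64/66 = 0.9697
D: (73 − 78)²/78 = 25/78 = 0.3205
E: (31 − 45)²/45 = 196/45 = 4.3556
F: (67 − 46)²/46 = 441/46 = 9.5870
Sum = 16.040

16.040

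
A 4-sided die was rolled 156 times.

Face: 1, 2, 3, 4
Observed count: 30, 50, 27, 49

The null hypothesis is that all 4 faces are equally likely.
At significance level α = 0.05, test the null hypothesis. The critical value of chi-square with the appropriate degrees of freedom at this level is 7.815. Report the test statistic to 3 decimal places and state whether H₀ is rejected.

11.436; reject

Expected count for each of the 4 categories: 156/4 = 39.
χ² = (30−39)²/39 + (50−39)²/39 + (27−39)²/39 + (49−39)²/39
   = 2.0769 + 3.1026 + 3.6923 + 2.5641
Sum = 11.436
df = 3. Since 11.436 > 7.815, we reject H₀.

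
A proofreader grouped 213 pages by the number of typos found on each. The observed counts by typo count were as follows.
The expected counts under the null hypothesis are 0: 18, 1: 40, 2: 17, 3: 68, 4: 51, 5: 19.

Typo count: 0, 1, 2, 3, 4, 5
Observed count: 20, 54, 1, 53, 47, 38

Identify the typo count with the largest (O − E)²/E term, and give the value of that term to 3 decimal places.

0: (20 − 18)²/18 = 4/18 = 0.2222
1: (54 − 40)²/40 = 196/40 = 4.9000
2: (1 − 17)²/17 = 256/17 = 15.0588
3: (53 − 68)²/68 = 225/68 = 3.3088
4: (47 − 51)²/51 = 16/51 = 0.3137
5: (38 − 19)²/19 = 361/19 = 19.0000
The largest term is for 5: 19.000.

5, 19.000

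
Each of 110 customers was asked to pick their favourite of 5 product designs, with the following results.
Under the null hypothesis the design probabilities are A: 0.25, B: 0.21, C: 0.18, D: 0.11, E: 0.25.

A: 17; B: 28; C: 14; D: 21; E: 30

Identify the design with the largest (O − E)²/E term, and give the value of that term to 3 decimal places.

Expected counts E_i = n·p_i: 110×0.25 = 27.5, 110×0.21 = 23.1, 110×0.18 = 19.8, 110×0.11 = 12.1, 110×0.25 = 27.5.
cat         O        E   (O−E)²/E
A          17     27.5     4.0091
B          28     23.1     1.0394
C          14     19.8     1.6990
D          21     12.1     6.5463
E          30     27.5     0.2273
The largest term is for D: 6.546.

D, 6.546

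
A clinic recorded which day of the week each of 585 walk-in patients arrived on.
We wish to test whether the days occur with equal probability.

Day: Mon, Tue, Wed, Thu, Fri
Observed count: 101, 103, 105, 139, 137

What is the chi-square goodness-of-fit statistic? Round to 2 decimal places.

Expected count for each of the 5 categories: 585/5 = 117.
cat         O        E   (O−E)²/E
Mon       101      117      2.188
Tue       103      117      1.675
Wed       105      117      1.231
Thu       139      117      4.137
Fri       137      117      3.419
Sum = 12.65

12.65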